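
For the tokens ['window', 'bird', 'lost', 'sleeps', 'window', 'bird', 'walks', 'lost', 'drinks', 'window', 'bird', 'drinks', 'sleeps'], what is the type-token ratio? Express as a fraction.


Tokens: 13
Unique types: ('bird', 'drinks', 'lost', 'sleeps', 'walks', 'window') = 6
TTR = 6/13
Already in lowest terms.

6/13


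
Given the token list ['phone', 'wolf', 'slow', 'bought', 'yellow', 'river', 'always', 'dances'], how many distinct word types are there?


Listing all tokens and tracking unique types:
  Token 1: 'phone' -> NEW (unique so far: 1)
  Token 2: 'wolf' -> NEW (unique so far: 2)
  Token 3: 'slow' -> NEW (unique so far: 3)
  Token 4: 'bought' -> NEW (unique so far: 4)
  Token 5: 'yellow' -> NEW (unique so far: 5)
  Token 6: 'river' -> NEW (unique so far: 6)
  Token 7: 'always' -> NEW (unique so far: 7)
  Token 8: 'dances' -> NEW (unique so far: 8)
Unique types: ('always', 'bought', 'dances', 'phone', 'river', 'slow', 'wolf', 'yellow')
Vocabulary size: 8

8


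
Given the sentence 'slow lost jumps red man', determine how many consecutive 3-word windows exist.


Word trigrams from [5] words:
  Trigram 1: (slow lost jumps)
  Trigram 2: (lost jumps red)
  Trigram 3: (jumps red man)
Total word trigrams: 5 - 2 = 3

3


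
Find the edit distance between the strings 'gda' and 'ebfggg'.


Building DP table for s1='gda' (len 3) and s2='ebfggg' (len 6):
       e  b  f  g  g  g
    0  1  2  3  4  5  6
  g 1  1  2  3  3  4  5
  d 2  2  2  3  4  4  5
  a 3  3  3  3  4  5  5
Edit distance = dp[3][6] = 5

5


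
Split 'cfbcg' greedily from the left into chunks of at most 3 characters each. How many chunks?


'cfbcg' has 5 characters.
Chunking with max size 3:
  Chunk 1: 'cfb' (positions 0-2)
  Chunk 2: 'cg' (positions 3-4)
Total chunks: ceil(5 / 3) = 2

2


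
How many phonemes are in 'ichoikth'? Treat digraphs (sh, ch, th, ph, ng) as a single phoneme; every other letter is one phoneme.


Parsing 'ichoikth' greedily, digraphs first:
  'i' -> vowel phoneme (phonemes so far: 1)
  'ch' -> digraph (1 consonant phoneme) (phonemes so far: 2)
  'o' -> vowel phoneme (phonemes so far: 3)
  'i' -> vowel phoneme (phonemes so far: 4)
  'k' -> consonant phoneme (phonemes so far: 5)
  'th' -> digraph (1 consonant phoneme) (phonemes so far: 6)
Total phonemes: 6

6


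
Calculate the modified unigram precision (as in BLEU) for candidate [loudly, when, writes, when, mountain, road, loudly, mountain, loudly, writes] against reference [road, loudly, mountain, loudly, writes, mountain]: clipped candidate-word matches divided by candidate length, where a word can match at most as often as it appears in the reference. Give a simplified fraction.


Reference word counts: {'loudly': 2, 'mountain': 2, 'road': 1, 'writes': 1}
Checking each candidate word (with clipping):
  'loudly' -> in reference (ref count 2, used 1/2) -> match (matches: 1)
  'when' -> not in reference -> no match (matches: 1)
  'writes' -> in reference (ref count 1, used 1/1) -> match (matches: 2)
  'when' -> not in reference -> no match (matches: 2)
  'mountain' -> in reference (ref count 2, used 1/2) -> match (matches: 3)
  'road' -> in reference (ref count 1, used 1/1) -> match (matches: 4)
  'loudly' -> in reference (ref count 2, used 2/2) -> match (matches: 5)
  'mountain' -> in reference (ref count 2, used 2/2) -> match (matches: 6)
  'loudly' -> ref count 2 already used up (2/2) -> clipped, no match (matches: 6)
  'writes' -> ref count 1 already used up (1/1) -> clipped, no match (matches: 6)
Clipped matches: 6, Candidate length: 10
Precision = 6/10 = 3/5

3/5


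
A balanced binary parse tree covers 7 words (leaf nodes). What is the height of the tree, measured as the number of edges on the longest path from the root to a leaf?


In a balanced binary tree with n leaves the deepest leaf is ceil(log2(n)) edges below the root.
log2(7) = 2.8074
ceil(2.8074) = 3
height (edges) = 3

3


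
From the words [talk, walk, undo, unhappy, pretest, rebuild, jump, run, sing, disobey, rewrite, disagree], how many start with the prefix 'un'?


Checking each word for prefix 'un':
  'talk' -> no (count: 0)
  'walk' -> no (count: 0)
  'undo' -> YES, starts with 'un' (count: 1)
  'unhappy' -> YES, starts with 'un' (count: 2)
  'pretest' -> no (count: 2)
  'rebuild' -> no (count: 2)
  'jump' -> no (count: 2)
  'run' -> no (count: 2)
  'sing' -> no (count: 2)
  'disobey' -> no (count: 2)
  'rewrite' -> no (count: 2)
  'disagree' -> no (count: 2)
Total with prefix 'un': 2

2


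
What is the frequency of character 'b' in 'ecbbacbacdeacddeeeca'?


Scanning 'ecbbacbacdeacddeeeca' for 'b':
  Position 2: 'b' -> MATCH (count: 1)
  Position 3: 'b' -> MATCH (count: 2)
  Position 6: 'b' -> MATCH (count: 3)
Total occurrences of 'b': 3

3


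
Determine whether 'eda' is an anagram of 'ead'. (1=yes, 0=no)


Sort characters of 'eda': 'ade'
Sort characters of 'ead': 'ade'
Sorted forms match -> they ARE anagrams
Result: 1

1


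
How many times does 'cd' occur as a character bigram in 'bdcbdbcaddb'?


Scanning 'bdcbdbcaddb' for bigram 'cd':
  Position 0: 'bd' -> no
  Position 1: 'dc' -> no
  Position 2: 'cb' -> no
  Position 3: 'bd' -> no
  Position 4: 'db' -> no
  Position 5: 'bc' -> no
  Position 6: 'ca' -> no
  Position 7: 'ad' -> no
  Position 8: 'dd' -> no
  Position 9: 'db' -> no
Total matches: 0

0


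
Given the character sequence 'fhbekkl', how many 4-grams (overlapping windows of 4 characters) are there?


String 'fhbekkl' has length L = 7.
Number of overlapping n-grams = L - n + 1
Substituting: 7 - 4 + 1 = 4

4


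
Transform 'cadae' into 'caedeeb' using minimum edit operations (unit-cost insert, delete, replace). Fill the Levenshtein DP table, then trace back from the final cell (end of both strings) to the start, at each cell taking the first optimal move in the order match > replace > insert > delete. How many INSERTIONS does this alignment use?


Edit distance = 3. Backtracking from cell (5, 7) with preference match > replace > insert > delete,
then listing the resulting alignment 'cadae' -> 'caedeeb' left to right:
  Step 1: keep 'c'
  Step 2: keep 'a'
  Step 3: insert 'e' [insertion #1]
  Step 4: keep 'd'
  Step 5: replace a->e
  Step 6: keep 'e'
  Step 7: insert 'b' [insertion #2]
Total insertions: 2

2


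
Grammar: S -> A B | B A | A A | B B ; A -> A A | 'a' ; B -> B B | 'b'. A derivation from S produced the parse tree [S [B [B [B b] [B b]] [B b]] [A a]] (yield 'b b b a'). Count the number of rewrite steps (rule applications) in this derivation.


Every bracketed nonterminal node [X ...] in the tree is produced by exactly one rule application.
Reading the tree off as a leftmost derivation:
  Step 1: S  =>  B A   (applied S -> B A)
  Step 2: B A  =>  B B A   (applied B -> B B)
  Step 3: B B A  =>  B B B A   (applied B -> B B)
  Step 4: B B B A  =>  b B B A   (applied B -> b)
  Step 5: b B B A  =>  b b B A   (applied B -> b)
  Step 6: b b B A  =>  b b b A   (applied B -> b)
  Step 7: b b b A  =>  b b b a   (applied A -> a)
Final yield: b b b a
Total rewrite steps: 7

7


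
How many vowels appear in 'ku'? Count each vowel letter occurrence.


Scanning each character of 'ku':
  Position 1: 'k' -> consonant (running count: 0)
  Position 2: 'u' -> vowel (running count: 1)
Total vowels: 1

1


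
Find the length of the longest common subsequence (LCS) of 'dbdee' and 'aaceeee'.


DP table for LCS of 'dbdee' and 'aaceeee':
       a  a  c  e  e  e  e
    0  0  0  0  0  0  0  0
  d 0  0  0  0  0  0  0  0
  b 0  0  0  0  0  0  0  0
  d 0  0  0  0  0  0  0  0
  e 0  0  0  0  1  1  1  1
  e 0  0  0  0  1  2  2  2
LCS: 'ee'
LCS length = 2

2


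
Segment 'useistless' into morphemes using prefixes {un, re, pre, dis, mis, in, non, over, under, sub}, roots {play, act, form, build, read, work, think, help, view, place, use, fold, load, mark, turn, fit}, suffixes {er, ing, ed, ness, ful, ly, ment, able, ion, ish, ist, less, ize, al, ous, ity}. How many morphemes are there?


Segmenting 'useistless' against the inventory:
  'use' -> root (morpheme 1)
  'ist' -> suffix (morpheme 2)
  'less' -> suffix (morpheme 3)
Total morphemes: 3

3


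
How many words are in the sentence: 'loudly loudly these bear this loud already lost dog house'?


Counting words by splitting on spaces:
  Word 1: 'loudly'
  Word 2: 'loudly'
  Word 3: 'these'
  Word 4: 'bear'
  Word 5: 'this'
  Word 6: 'loud'
  Word 7: 'already'
  Word 8: 'lost'
  Word 9: 'dog'
  Word 10: 'house'
Total words: 10

10


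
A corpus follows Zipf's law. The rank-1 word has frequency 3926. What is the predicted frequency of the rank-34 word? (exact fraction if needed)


Zipf's law: freq(rank) = f1 / rank
f1 = 3926, rank = 34
freq = 3926 / 34
GCD(3926, 34) = 2
Simplified: 1963/17

1963/17


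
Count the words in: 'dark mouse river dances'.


Counting words by splitting on spaces:
  Word 1: 'dark'
  Word 2: 'mouse'
  Word 3: 'river'
  Word 4: 'dances'
Total words: 4

4


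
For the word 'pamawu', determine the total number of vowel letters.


Scanning each character of 'pamawu':
  Position 1: 'p' -> consonant (running count: 0)
  Position 2: 'a' -> vowel (running count: 1)
  Position 3: 'm' -> consonant (running count: 1)
  Position 4: 'a' -> vowel (running count: 2)
  Position 5: 'w' -> consonant (running count: 2)
  Position 6: 'u' -> vowel (running count: 3)
Total vowels: 3

3


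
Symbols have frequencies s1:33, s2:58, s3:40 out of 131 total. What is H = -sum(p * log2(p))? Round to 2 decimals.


Computing entropy H = -sum(p_i * log2(p_i)):
  s1: p = 33/131 = 0.2519, -p*log2(p) = 0.5011
  s2: p = 58/131 = 0.4427, -p*log2(p) = 0.5204
  s3: p = 40/131 = 0.3053, -p*log2(p) = 0.5226
H = sum of terms = 1.5441
Rounded to 2 decimals: 1.54

1.54


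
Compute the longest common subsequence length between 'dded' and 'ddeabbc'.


DP table for LCS of 'dded' and 'ddeabbc':
       d  d  e  a  b  b  c
    0  0  0  0  0  0  0  0
  d 0  1  1  1  1  1  1  1
  d 0  1  2  2  2  2  2  2
  e 0  1  2  3  3  3  3  3
  d 0  1  2  3  3  3  3  3
LCS: 'dde'
LCS length = 3

3


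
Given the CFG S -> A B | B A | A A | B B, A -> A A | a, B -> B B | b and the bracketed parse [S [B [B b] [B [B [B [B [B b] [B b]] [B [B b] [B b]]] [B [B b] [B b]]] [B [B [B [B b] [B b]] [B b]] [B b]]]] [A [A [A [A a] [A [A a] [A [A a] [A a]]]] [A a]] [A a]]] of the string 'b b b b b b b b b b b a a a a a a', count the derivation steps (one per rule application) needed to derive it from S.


Every bracketed nonterminal node [X ...] in the tree is produced by exactly one rule application.
Reading the tree off as a leftmost derivation:
  Step 1: S  =>  B A   (applied S -> B A)
  Step 2: B A  =>  B B A   (applied B -> B B)
  Step 3: B B A  =>  b B A   (applied B -> b)
  Step 4: b B A  =>  b B B A   (applied B -> B B)
  Step 5: b B B A  =>  b B B B A   (applied B -> B B)
  Step 6: b B B B A  =>  b B B B B A   (applied B -> B B)
  Step 7: b B B B B A  =>  b B B B B B A   (applied B -> B B)
  Step 8: b B B B B B A  =>  b b B B B B A   (applied B -> b)
  Step 9: b b B B B B A  =>  b b b B B B A   (applied B -> b)
  Step 10: b b b B B B A  =>  b b b B B B B A   (applied B -> B B)
  Step 11: b b b B B B B A  =>  b b b b B B B A   (applied B -> b)
  Step 12: b b b b B B B A  =>  b b b b b B B A   (applied B -> b)
  Step 13: b b b b b B B A  =>  b b b b b B B B A   (applied B -> B B)
  Step 14: b b b b b B B B A  =>  b b b b b b B B A   (applied B -> b)
  Step 15: b b b b b b B B A  =>  b b b b b b b B A   (applied B -> b)
  Step 16: b b b b b b b B A  =>  b b b b b b b B B A   (applied B -> B B)
  Step 17: b b b b b b b B B A  =>  b b b b b b b B B B A   (applied B -> B B)
  Step 18: b b b b b b b B B B A  =>  b b b b b b b B B B B A   (applied B -> B B)
  Step 19: b b b b b b b B B B B A  =>  b b b b b b b b B B B A   (applied B -> b)
  Step 20: b b b b b b b b B B B A  =>  b b b b b b b b b B B A   (applied B -> b)
  Step 21: b b b b b b b b b B B A  =>  b b b b b b b b b b B A   (applied B -> b)
  Step 22: b b b b b b b b b b B A  =>  b b b b b b b b b b b A   (applied B -> b)
  Step 23: b b b b b b b b b b b A  =>  b b b b b b b b b b b A A   (applied A -> A A)
  Step 24: b b b b b b b b b b b A A  =>  b b b b b b b b b b b A A A   (applied A -> A A)
  Step 25: b b b b b b b b b b b A A A  =>  b b b b b b b b b b b A A A A   (applied A -> A A)
  Step 26: b b b b b b b b b b b A A A A  =>  b b b b b b b b b b b a A A A   (applied A -> a)
  Step 27: b b b b b b b b b b b a A A A  =>  b b b b b b b b b b b a A A A A   (applied A -> A A)
  Step 28: b b b b b b b b b b b a A A A A  =>  b b b b b b b b b b b a a A A A   (applied A -> a)
  Step 29: b b b b b b b b b b b a a A A A  =>  b b b b b b b b b b b a a A A A A   (applied A -> A A)
  Step 30: b b b b b b b b b b b a a A A A A  =>  b b b b b b b b b b b a a a A A A   (applied A -> a)
  Step 31: b b b b b b b b b b b a a a A A A  =>  b b b b b b b b b b b a a a a A A   (applied A -> a)
  Step 32: b b b b b b b b b b b a a a a A A  =>  b b b b b b b b b b b a a a a a A   (applied A -> a)
  Step 33: b b b b b b b b b b b a a a a a A  =>  b b b b b b b b b b b a a a a a a   (applied A -> a)
Final yield: b b b b b b b b b b b a a a a a a
Total rewrite steps: 33

33


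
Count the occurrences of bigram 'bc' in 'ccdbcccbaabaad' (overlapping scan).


Scanning 'ccdbcccbaabaad' for bigram 'bc':
  Position 0: 'cc' -> no
  Position 1: 'cd' -> no
  Position 2: 'db' -> no
  Position 3: 'bc' -> MATCH
  Position 4: 'cc' -> no
  Position 5: 'cc' -> no
  Position 6: 'cb' -> no
  Position 7: 'ba' -> no
  Position 8: 'aa' -> no
  Position 9: 'ab' -> no
  Position 10: 'ba' -> no
  Position 11: 'aa' -> no
  Position 12: 'ad' -> no
Total matches: 1

1


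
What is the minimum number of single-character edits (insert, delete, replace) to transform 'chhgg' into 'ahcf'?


Building DP table for s1='chhgg' (len 5) and s2='ahcf' (len 4):
       a  h  c  f
    0  1  2  3  4
  c 1  1  2  2  3
  h 2  2  1  2  3
  h 3  3  2  2  3
  g 4  4  3  3  3
  g 5  5  4  4  4
Edit distance = dp[5][4] = 4

4


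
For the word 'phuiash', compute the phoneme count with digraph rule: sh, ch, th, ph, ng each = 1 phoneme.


Parsing 'phuiash' greedily, digraphs first:
  'ph' -> digraph (1 consonant phoneme) (phonemes so far: 1)
  'u' -> vowel phoneme (phonemes so far: 2)
  'i' -> vowel phoneme (phonemes so far: 3)
  'a' -> vowel phoneme (phonemes so far: 4)
  'sh' -> digraph (1 consonant phoneme) (phonemes so far: 5)
Total phonemes: 5

5


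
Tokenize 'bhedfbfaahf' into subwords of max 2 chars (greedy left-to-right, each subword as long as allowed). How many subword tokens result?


'bhedfbfaahf' has 11 characters.
Chunking with max size 2:
  Chunk 1: 'bh' (positions 0-1)
  Chunk 2: 'ed' (positions 2-3)
  Chunk 3: 'fb' (positions 4-5)
  Chunk 4: 'fa' (positions 6-7)
  Chunk 5: 'ah' (positions 8-9)
  Chunk 6: 'f' (positions 10-10)
Total chunks: ceil(11 / 2) = 6

6


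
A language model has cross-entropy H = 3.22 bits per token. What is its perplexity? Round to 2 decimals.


Perplexity formula: PP = 2^H
H = 3.22
PP = 2^3.22
Decompose: 2^3.22 = 2^3 * 2^0.22
2^3 = 8, 2^0.22 ~ 1.1647336
PP ~ 8 * 1.1647336 = 9.3178688
Rounded to 2 decimals: 9.32

9.32


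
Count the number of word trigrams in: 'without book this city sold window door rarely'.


Word trigrams from [8] words:
  Trigram 1: (without book this)
  Trigram 2: (book this city)
  Trigram 3: (this city sold)
  Trigram 4: (city sold window)
  Trigram 5: (sold window door)
  Trigram 6: (window door rarely)
Total word trigrams: 8 - 2 = 6

6


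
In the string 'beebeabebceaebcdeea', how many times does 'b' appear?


Scanning 'beebeabebceaebcdeea' for 'b':
  Position 0: 'b' -> MATCH (count: 1)
  Position 3: 'b' -> MATCH (count: 2)
  Position 6: 'b' -> MATCH (count: 3)
  Position 8: 'b' -> MATCH (count: 4)
  Position 13: 'b' -> MATCH (count: 5)
Total occurrences of 'b': 5

5


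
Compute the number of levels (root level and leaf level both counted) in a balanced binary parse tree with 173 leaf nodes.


In a balanced binary tree with n leaves the deepest leaf is ceil(log2(n)) edges below the root,
so counting node levels inclusive of root and leaves gives ceil(log2(n)) + 1 levels.
log2(173) = 7.4346
ceil(7.4346) = 8
levels = 8 + 1 = 9

9


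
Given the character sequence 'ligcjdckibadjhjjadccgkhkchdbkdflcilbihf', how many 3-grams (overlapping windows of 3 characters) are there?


String 'ligcjdckibadjhjjadccgkhkchdbkdflcilbihf' has length L = 39.
Number of overlapping n-grams = L - n + 1
Substituting: 39 - 3 + 1 = 37

37


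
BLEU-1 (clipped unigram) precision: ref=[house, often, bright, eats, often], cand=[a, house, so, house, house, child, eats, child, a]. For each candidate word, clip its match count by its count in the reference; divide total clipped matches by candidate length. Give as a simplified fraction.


Reference word counts: {'bright': 1, 'eats': 1, 'house': 1, 'often': 2}
Checking each candidate word (with clipping):
  'a' -> not in reference -> no match (matches: 0)
  'house' -> in reference (ref count 1, used 1/1) -> match (matches: 1)
  'so' -> not in reference -> no match (matches: 1)
  'house' -> ref count 1 already used up (1/1) -> clipped, no match (matches: 1)
  'house' -> ref count 1 already used up (1/1) -> clipped, no match (matches: 1)
  'child' -> not in reference -> no match (matches: 1)
  'eats' -> in reference (ref count 1, used 1/1) -> match (matches: 2)
  'child' -> not in reference -> no match (matches: 2)
  'a' -> not in reference -> no match (matches: 2)
Clipped matches: 2, Candidate length: 9
Precision = 2/9

2/9


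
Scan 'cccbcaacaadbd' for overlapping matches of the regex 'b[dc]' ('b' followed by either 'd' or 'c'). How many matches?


Pattern: b[dc] means 'b' followed by either 'd' or 'c'.
Scanning 'cccbcaacaadbd' position-by-position:
  Pos 0: window 'cc' -> no
  Pos 1: window 'cc' -> no
  Pos 2: window 'cb' -> no
  Pos 3: window 'bc' -> MATCH
  Pos 4: window 'ca' -> no
  Pos 5: window 'aa' -> no
  Pos 6: window 'ac' -> no
  Pos 7: window 'ca' -> no
  Pos 8: window 'aa' -> no
  Pos 9: window 'ad' -> no
  Pos 10: window 'db' -> no
  Pos 11: window 'bd' -> MATCH
  Pos 12: window 'd' -> no
Total matches: 2

2


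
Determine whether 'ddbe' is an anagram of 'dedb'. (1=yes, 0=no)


Sort characters of 'ddbe': 'bdde'
Sort characters of 'dedb': 'bdde'
Sorted forms match -> they ARE anagrams
Result: 1

1


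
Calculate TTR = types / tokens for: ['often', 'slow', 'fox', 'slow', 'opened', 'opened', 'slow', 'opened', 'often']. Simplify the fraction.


Tokens: 9
Unique types: ('fox', 'often', 'opened', 'slow') = 4
TTR = 4/9
Already in lowest terms.

4/9


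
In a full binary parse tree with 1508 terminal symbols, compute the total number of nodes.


Leaf nodes (terminals): 1508
Internal nodes = n - 1 = 1508 - 1 = 1507
Total = leaves + internal = 1508 + 1507 = 3015

3015


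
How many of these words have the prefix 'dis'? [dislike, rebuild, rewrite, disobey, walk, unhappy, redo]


Checking each word for prefix 'dis':
  'dislike' -> YES, starts with 'dis' (count: 1)
  'rebuild' -> no (count: 1)
  'rewrite' -> no (count: 1)
  'disobey' -> YES, starts with 'dis' (count: 2)
  'walk' -> no (count: 2)
  'unhappy' -> no (count: 2)
  'redo' -> no (count: 2)
Total with prefix 'dis': 2

2


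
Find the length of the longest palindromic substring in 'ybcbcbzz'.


Scanning 'ybcbcbzz' for palindromic substrings.
Substring at positions 1-5: 'bcbcb'.
Check: reverse('bcbcb') = 'bcbcb' -> palindrome confirmed.
Neighbouring characters ('y' / 'z') break symmetry, so it cannot extend further.
No longer palindromic substring exists; longest length = 5

5


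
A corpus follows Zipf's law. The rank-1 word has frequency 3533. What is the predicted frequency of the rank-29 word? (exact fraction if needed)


Zipf's law: freq(rank) = f1 / rank
f1 = 3533, rank = 29
freq = 3533 / 29
GCD(3533, 29) = 1
Simplified: 3533/29

3533/29


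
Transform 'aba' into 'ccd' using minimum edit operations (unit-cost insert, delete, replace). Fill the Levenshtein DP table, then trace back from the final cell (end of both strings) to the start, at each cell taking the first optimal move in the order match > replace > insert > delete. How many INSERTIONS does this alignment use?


Edit distance = 3. Backtracking from cell (3, 3) with preference match > replace > insert > delete,
then listing the resulting alignment 'aba' -> 'ccd' left to right:
  Step 1: replace a->c
  Step 2: replace b->c
  Step 3: replace a->d
Total insertions: 0

0


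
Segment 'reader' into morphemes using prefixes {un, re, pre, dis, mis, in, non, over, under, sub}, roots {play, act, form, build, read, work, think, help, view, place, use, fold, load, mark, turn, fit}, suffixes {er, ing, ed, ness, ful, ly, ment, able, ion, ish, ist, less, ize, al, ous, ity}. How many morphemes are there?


Segmenting 'reader' against the inventory:
  'read' -> root (morpheme 1)
  'er' -> suffix (morpheme 2)
Total morphemes: 2

2


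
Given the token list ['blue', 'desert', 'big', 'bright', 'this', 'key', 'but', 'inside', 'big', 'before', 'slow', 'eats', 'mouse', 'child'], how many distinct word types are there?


Listing all tokens and tracking unique types:
  Token 1: 'blue' -> NEW (unique so far: 1)
  Token 2: 'desert' -> NEW (unique so far: 2)
  Token 3: 'big' -> NEW (unique so far: 3)
  Token 4: 'bright' -> NEW (unique so far: 4)
  Token 5: 'this' -> NEW (unique so far: 5)
  Token 6: 'key' -> NEW (unique so far: 6)
  Token 7: 'but' -> NEW (unique so far: 7)
  Token 8: 'inside' -> NEW (unique so far: 8)
  Token 9: 'big' -> duplicate (unique so far: 8)
  Token 10: 'before' -> NEW (unique so far: 9)
  Token 11: 'slow' -> NEW (unique so far: 10)
  Token 12: 'eats' -> NEW (unique so far: 11)
  Token 13: 'mouse' -> NEW (unique so far: 12)
  Token 14: 'child' -> NEW (unique so far: 13)
Unique types: ('before', 'big', 'blue', 'bright', 'but', 'child', 'desert', 'eats', 'inside', 'key', 'mouse', 'slow', 'this')
Vocabulary size: 13

13


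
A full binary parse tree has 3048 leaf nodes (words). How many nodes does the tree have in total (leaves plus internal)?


Leaf nodes (terminals): 3048
Internal nodes = n - 1 = 3048 - 1 = 3047
Total = leaves + internal = 3048 + 3047 = 6095

6095


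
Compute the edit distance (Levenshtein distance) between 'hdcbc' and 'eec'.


Building DP table for s1='hdcbc' (len 5) and s2='eec' (len 3):
       e  e  c
    0  1  2  3
  h 1  1  2  3
  d 2  2  2  3
  c 3  3  3  2
  b 4  4  4  3
  c 5  5  5  4
Edit distance = dp[5][3] = 4

4


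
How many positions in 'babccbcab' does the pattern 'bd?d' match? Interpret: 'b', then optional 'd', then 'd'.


Pattern: bd?d means 'b', then optional 'd', then 'd'.
Scanning 'babccbcab' position-by-position:
  Pos 0: window 'bab' -> no
  Pos 1: window 'abc' -> no
  Pos 2: window 'bcc' -> no
  Pos 3: window 'ccb' -> no
  Pos 4: window 'cbc' -> no
  Pos 5: window 'bca' -> no
  Pos 6: window 'cab' -> no
  Pos 7: window 'ab' -> no
  Pos 8: window 'b' -> no
Total matches: 0

0


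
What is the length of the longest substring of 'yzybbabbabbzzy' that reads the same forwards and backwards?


Scanning 'yzybbabbabbzzy' for palindromic substrings.
Substring at positions 3-10: 'bbabbabb'.
Check: reverse('bbabbabb') = 'bbabbabb' -> palindrome confirmed.
Neighbouring characters ('y' / 'z') break symmetry, so it cannot extend further.
No longer palindromic substring exists; longest length = 8

8


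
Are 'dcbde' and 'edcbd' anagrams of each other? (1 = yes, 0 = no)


Sort characters of 'dcbde': 'bcdde'
Sort characters of 'edcbd': 'bcdde'
Sorted forms match -> they ARE anagrams
Result: 1

1


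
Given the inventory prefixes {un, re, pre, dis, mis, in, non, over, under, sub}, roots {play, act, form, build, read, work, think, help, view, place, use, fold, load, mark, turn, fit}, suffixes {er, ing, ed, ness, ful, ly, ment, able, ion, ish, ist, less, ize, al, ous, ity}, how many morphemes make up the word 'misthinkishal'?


Segmenting 'misthinkishal' against the inventory:
  'mis' -> prefix (morpheme 1)
  'think' -> root (morpheme 2)
  'ish' -> suffix (morpheme 3)
  'al' -> suffix (morpheme 4)
Total morphemes: 4

4


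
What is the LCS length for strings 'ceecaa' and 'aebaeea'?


DP table for LCS of 'ceecaa' and 'aebaeea':
       a  e  b  a  e  e  a
    0  0  0  0  0  0  0  0
  c 0  0  0  0  0  0  0  0
  e 0  0  1  1  1  1  1  1
  e 0  0  1  1  1  2  2  2
  c 0  0  1  1  1  2  2  2
  a 0  1  1  1  2  2  2  3
  a 0  1  1  1  2  2  2  3
LCS: 'eea'
LCS length = 3

3


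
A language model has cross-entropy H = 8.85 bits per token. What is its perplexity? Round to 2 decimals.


Perplexity formula: PP = 2^H
H = 8.85
PP = 2^8.85
Decompose: 2^8.85 = 2^8 * 2^0.85
2^8 = 256, 2^0.85 ~ 1.8025009
PP ~ 256 * 1.8025009 = 461.4402304
Rounded to 2 decimals: 461.44

461.44


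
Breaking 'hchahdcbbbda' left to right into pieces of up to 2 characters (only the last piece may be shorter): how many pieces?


'hchahdcbbbda' has 12 characters.
Chunking with max size 2:
  Chunk 1: 'hc' (positions 0-1)
  Chunk 2: 'ha' (positions 2-3)
  Chunk 3: 'hd' (positions 4-5)
  Chunk 4: 'cb' (positions 6-7)
  Chunk 5: 'bb' (positions 8-9)
  Chunk 6: 'da' (positions 10-11)
Total chunks: ceil(12 / 2) = 6

6


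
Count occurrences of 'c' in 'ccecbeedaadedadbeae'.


Scanning 'ccecbeedaadedadbeae' for 'c':
  Position 0: 'c' -> MATCH (count: 1)
  Position 1: 'c' -> MATCH (count: 2)
  Position 3: 'c' -> MATCH (count: 3)
Total occurrences of 'c': 3

3


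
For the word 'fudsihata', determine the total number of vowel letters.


Scanning each character of 'fudsihata':
  Position 1: 'f' -> consonant (running count: 0)
  Position 2: 'u' -> vowel (running count: 1)
  Position 3: 'd' -> consonant (running count: 1)
  Position 4: 's' -> consonant (running count: 1)
  Position 5: 'i' -> vowel (running count: 2)
  Position 6: 'h' -> consonant (running count: 2)
  Position 7: 'a' -> vowel (running count: 3)
  Position 8: 't' -> consonant (running count: 3)
  Position 9: 'a' -> vowel (running count: 4)
Total vowels: 4

4


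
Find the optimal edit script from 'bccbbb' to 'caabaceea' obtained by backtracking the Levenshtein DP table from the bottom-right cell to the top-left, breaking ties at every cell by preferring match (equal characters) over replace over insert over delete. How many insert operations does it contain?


Edit distance = 7. Backtracking from cell (6, 9) with preference match > replace > insert > delete,
then listing the resulting alignment 'bccbbb' -> 'caabaceea' left to right:
  Step 1: insert 'c' [insertion #1]
  Step 2: insert 'a' [insertion #2]
  Step 3: insert 'a' [insertion #3]
  Step 4: keep 'b'
  Step 5: replace c->a
  Step 6: keep 'c'
  Step 7: replace b->e
  Step 8: replace b->e
  Step 9: replace b->a
Total insertions: 3

3


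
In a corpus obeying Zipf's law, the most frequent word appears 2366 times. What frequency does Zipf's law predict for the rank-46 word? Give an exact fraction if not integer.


Zipf's law: freq(rank) = f1 / rank
f1 = 2366, rank = 46
freq = 2366 / 46
GCD(2366, 46) = 2
Simplified: 1183/23

1183/23


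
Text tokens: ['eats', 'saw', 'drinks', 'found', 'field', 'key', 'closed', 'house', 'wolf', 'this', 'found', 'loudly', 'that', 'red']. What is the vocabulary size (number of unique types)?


Listing all tokens and tracking unique types:
  Token 1: 'eats' -> NEW (unique so far: 1)
  Token 2: 'saw' -> NEW (unique so far: 2)
  Token 3: 'drinks' -> NEW (unique so far: 3)
  Token 4: 'found' -> NEW (unique so far: 4)
  Token 5: 'field' -> NEW (unique so far: 5)
  Token 6: 'key' -> NEW (unique so far: 6)
  Token 7: 'closed' -> NEW (unique so far: 7)
  Token 8: 'house' -> NEW (unique so far: 8)
  Token 9: 'wolf' -> NEW (unique so far: 9)
  Token 10: 'this' -> NEW (unique so far: 10)
  Token 11: 'found' -> duplicate (unique so far: 10)
  Token 12: 'loudly' -> NEW (unique so far: 11)
  Token 13: 'that' -> NEW (unique so far: 12)
  Token 14: 'red' -> NEW (unique so far: 13)
Unique types: ('closed', 'drinks', 'eats', 'field', 'found', 'house', 'key', 'loudly', 'red', 'saw', 'that', 'this', 'wolf')
Vocabulary size: 13

13


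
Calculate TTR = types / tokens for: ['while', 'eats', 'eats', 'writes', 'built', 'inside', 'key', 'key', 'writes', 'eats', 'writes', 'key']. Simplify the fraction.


Tokens: 12
Unique types: ('built', 'eats', 'inside', 'key', 'while', 'writes') = 6
TTR = 6/12
Simplify: divide both by 6 -> 1/2
TTR = 1/2

1/2


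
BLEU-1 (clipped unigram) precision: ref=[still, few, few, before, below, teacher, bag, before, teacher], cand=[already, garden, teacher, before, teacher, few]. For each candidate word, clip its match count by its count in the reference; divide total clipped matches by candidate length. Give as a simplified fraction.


Reference word counts: {'bag': 1, 'before': 2, 'below': 1, 'few': 2, 'still': 1, 'teacher': 2}
Checking each candidate word (with clipping):
  'already' -> not in reference -> no match (matches: 0)
  'garden' -> not in reference -> no match (matches: 0)
  'teacher' -> in reference (ref count 2, used 1/2) -> match (matches: 1)
  'before' -> in reference (ref count 2, used 1/2) -> match (matches: 2)
  'teacher' -> in reference (ref count 2, used 2/2) -> match (matches: 3)
  'few' -> in reference (ref count 2, used 1/2) -> match (matches: 4)
Clipped matches: 4, Candidate length: 6
Precision = 4/6 = 2/3

2/3


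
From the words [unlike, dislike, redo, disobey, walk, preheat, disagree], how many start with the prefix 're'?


Checking each word for prefix 're':
  'unlike' -> no (count: 0)
  'dislike' -> no (count: 0)
  'redo' -> YES, starts with 're' (count: 1)
  'disobey' -> no (count: 1)
  'walk' -> no (count: 1)
  'preheat' -> no (count: 1)
  'disagree' -> no (count: 1)
Total with prefix 're': 1

1


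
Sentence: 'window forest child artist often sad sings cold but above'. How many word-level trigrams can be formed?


Word trigrams from [10] words:
  Trigram 1: (window forest child)
  Trigram 2: (forest child artist)
  Trigram 3: (child artist often)
  Trigram 4: (artist often sad)
  Trigram 5: (often sad sings)
  Trigram 6: (sad sings cold)
  Trigram 7: (sings cold but)
  Trigram 8: (cold but above)
Total word trigrams: 10 - 2 = 8

8


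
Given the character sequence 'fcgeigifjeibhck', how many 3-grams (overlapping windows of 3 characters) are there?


String 'fcgeigifjeibhck' has length L = 15.
Number of overlapping n-grams = L - n + 1
Substituting: 15 - 3 + 1 = 13

13


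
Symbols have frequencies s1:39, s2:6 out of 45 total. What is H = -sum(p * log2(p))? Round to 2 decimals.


Computing entropy H = -sum(p_i * log2(p_i)):
  s1: p = 39/45 = 0.8667, -p*log2(p) = 0.1789
  s2: p = 6/45 = 0.1333, -p*log2(p) = 0.3876
H = sum of terms = 0.5665
Rounded to 2 decimals: 0.57

0.57


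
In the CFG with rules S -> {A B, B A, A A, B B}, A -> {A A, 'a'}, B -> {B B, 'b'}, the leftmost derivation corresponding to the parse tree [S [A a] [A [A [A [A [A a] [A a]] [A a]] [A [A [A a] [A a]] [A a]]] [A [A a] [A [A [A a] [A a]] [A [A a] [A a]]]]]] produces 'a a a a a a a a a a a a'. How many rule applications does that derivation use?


Every bracketed nonterminal node [X ...] in the tree is produced by exactly one rule application.
Reading the tree off as a leftmost derivation:
  Step 1: S  =>  A A   (applied S -> A A)
  Step 2: A A  =>  a A   (applied A -> a)
  Step 3: a A  =>  a A A   (applied A -> A A)
  Step 4: a A A  =>  a A A A   (applied A -> A A)
  Step 5: a A A A  =>  a A A A A   (applied A -> A A)
  Step 6: a A A A A  =>  a A A A A A   (applied A -> A A)
  Step 7: a A A A A A  =>  a a A A A A   (applied A -> a)
  Step 8: a a A A A A  =>  a a a A A A   (applied A -> a)
  Step 9: a a a A A A  =>  a a a a A A   (applied A -> a)
  Step 10: a a a a A A  =>  a a a a A A A   (applied A -> A A)
  Step 11: a a a a A A A  =>  a a a a A A A A   (applied A -> A A)
  Step 12: a a a a A A A A  =>  a a a a a A A A   (applied A -> a)
  Step 13: a a a a a A A A  =>  a a a a a a A A   (applied A -> a)
  Step 14: a a a a a a A A  =>  a a a a a a a A   (applied A -> a)
  Step 15: a a a a a a a A  =>  a a a a a a a A A   (applied A -> A A)
  Step 16: a a a a a a a A A  =>  a a a a a a a a A   (applied A -> a)
  Step 17: a a a a a a a a A  =>  a a a a a a a a A A   (applied A -> A A)
  Step 18: a a a a a a a a A A  =>  a a a a a a a a A A A   (applied A -> A A)
  Step 19: a a a a a a a a A A A  =>  a a a a a a a a a A A   (applied A -> a)
  Step 20: a a a a a a a a a A A  =>  a a a a a a a a a a A   (applied A -> a)
  Step 21: a a a a a a a a a a A  =>  a a a a a a a a a a A A   (applied A -> A A)
  Step 22: a a a a a a a a a a A A  =>  a a a a a a a a a a a A   (applied A -> a)
  Step 23: a a a a a a a a a a a A  =>  a a a a a a a a a a a a   (applied A -> a)
Final yield: a a a a a a a a a a a a
Total rewrite steps: 23

23


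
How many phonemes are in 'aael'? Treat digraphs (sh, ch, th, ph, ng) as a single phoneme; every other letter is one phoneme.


Parsing 'aael' greedily, digraphs first:
  'a' -> vowel phoneme (phonemes so far: 1)
  'a' -> vowel phoneme (phonemes so far: 2)
  'e' -> vowel phoneme (phonemes so far: 3)
  'l' -> consonant phoneme (phonemes so far: 4)
Total phonemes: 4

4


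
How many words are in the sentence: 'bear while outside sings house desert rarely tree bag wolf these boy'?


Counting words by splitting on spaces:
  Word 1: 'bear'
  Word 2: 'while'
  Word 3: 'outside'
  Word 4: 'sings'
  Word 5: 'house'
  Word 6: 'desert'
  Word 7: 'rarely'
  Word 8: 'tree'
  Word 9: 'bag'
  Word 10: 'wolf'
  Word 11: 'these'
  Word 12: 'boy'
Total words: 12

12


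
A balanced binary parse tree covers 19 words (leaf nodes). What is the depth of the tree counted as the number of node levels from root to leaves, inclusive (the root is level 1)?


In a balanced binary tree with n leaves the deepest leaf is ceil(log2(n)) edges below the root,
so counting node levels inclusive of root and leaves gives ceil(log2(n)) + 1 levels.
log2(19) = 4.2479
ceil(4.2479) = 5
levels = 5 + 1 = 6

6


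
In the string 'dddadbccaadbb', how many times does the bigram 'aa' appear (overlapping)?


Scanning 'dddadbccaadbb' for bigram 'aa':
  Position 0: 'dd' -> no
  Position 1: 'dd' -> no
  Position 2: 'da' -> no
  Position 3: 'ad' -> no
  Position 4: 'db' -> no
  Position 5: 'bc' -> no
  Position 6: 'cc' -> no
  Position 7: 'ca' -> no
  Position 8: 'aa' -> MATCH
  Position 9: 'ad' -> no
  Position 10: 'db' -> no
  Position 11: 'bb' -> no
Total matches: 1

1


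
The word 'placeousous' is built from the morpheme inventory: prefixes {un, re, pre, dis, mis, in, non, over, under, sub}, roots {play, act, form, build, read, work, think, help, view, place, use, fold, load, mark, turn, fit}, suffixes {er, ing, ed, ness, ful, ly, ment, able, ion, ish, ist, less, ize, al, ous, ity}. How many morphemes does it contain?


Segmenting 'placeousous' against the inventory:
  'place' -> root (morpheme 1)
  'ous' -> suffix (morpheme 2)
  'ous' -> suffix (morpheme 3)
Total morphemes: 3

3


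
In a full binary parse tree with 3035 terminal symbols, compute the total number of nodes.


Leaf nodes (terminals): 3035
Internal nodes = n - 1 = 3035 - 1 = 3034
Total = leaves + internal = 3035 + 3034 = 6069

6069


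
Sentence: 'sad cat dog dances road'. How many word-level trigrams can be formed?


Word trigrams from [5] words:
  Trigram 1: (sad cat dog)
  Trigram 2: (cat dog dances)
  Trigram 3: (dog dances road)
Total word trigrams: 5 - 2 = 3

3


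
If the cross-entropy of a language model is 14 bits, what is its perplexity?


Perplexity formula: PP = 2^H
H = 14
PP = 2^14
PP = 2^14 = 16384

16384


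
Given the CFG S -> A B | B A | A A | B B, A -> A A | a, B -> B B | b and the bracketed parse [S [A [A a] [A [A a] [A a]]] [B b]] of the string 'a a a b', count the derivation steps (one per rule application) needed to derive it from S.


Every bracketed nonterminal node [X ...] in the tree is produced by exactly one rule application.
Reading the tree off as a leftmost derivation:
  Step 1: S  =>  A B   (applied S -> A B)
  Step 2: A B  =>  A A B   (applied A -> A A)
  Step 3: A A B  =>  a A B   (applied A -> a)
  Step 4: a A B  =>  a A A B   (applied A -> A A)
  Step 5: a A A B  =>  a a A B   (applied A -> a)
  Step 6: a a A B  =>  a a a B   (applied A -> a)
  Step 7: a a a B  =>  a a a b   (applied B -> b)
Final yield: a a a b
Total rewrite steps: 7

7


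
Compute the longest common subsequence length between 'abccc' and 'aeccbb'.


DP table for LCS of 'abccc' and 'aeccbb':
       a  e  c  c  b  b
    0  0  0  0  0  0  0
  a 0  1  1  1  1  1  1
  b 0  1  1  1  1  2  2
  c 0  1  1  2  2  2  2
  c 0  1  1  2  3  3  3
  c 0  1  1  2  3  3  3
LCS: 'acc'
LCS length = 3

3


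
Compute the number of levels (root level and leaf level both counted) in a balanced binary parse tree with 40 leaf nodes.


In a balanced binary tree with n leaves the deepest leaf is ceil(log2(n)) edges below the root,
so counting node levels inclusive of root and leaves gives ceil(log2(n)) + 1 levels.
log2(40) = 5.3219
ceil(5.3219) = 6
levels = 6 + 1 = 7

7


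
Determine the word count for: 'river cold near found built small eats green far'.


Counting words by splitting on spaces:
  Word 1: 'river'
  Word 2: 'cold'
  Word 3: 'near'
  Word 4: 'found'
  Word 5: 'built'
  Word 6: 'small'
  Word 7: 'eats'
  Word 8: 'green'
  Word 9: 'far'
Total words: 9

9


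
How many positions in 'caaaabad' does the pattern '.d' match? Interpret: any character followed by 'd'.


Pattern: .d means any character followed by 'd'.
Scanning 'caaaabad' position-by-position:
  Pos 0: window 'ca' -> no
  Pos 1: window 'aa' -> no
  Pos 2: window 'aa' -> no
  Pos 3: window 'aa' -> no
  Pos 4: window 'ab' -> no
  Pos 5: window 'ba' -> no
  Pos 6: window 'ad' -> MATCH
  Pos 7: window 'd' -> no
Total matches: 1

1


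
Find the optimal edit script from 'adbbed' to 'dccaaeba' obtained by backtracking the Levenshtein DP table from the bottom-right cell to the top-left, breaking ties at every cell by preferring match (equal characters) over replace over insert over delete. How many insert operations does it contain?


Edit distance = 7. Backtracking from cell (6, 8) with preference match > replace > insert > delete,
then listing the resulting alignment 'adbbed' -> 'dccaaeba' left to right:
  Step 1: insert 'd' [insertion #1]
  Step 2: replace a->c
  Step 3: replace d->c
  Step 4: replace b->a
  Step 5: replace b->a
  Step 6: keep 'e'
  Step 7: insert 'b' [insertion #2]
  Step 8: replace d->a
Total insertions: 2

2


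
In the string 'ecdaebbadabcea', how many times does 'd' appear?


Scanning 'ecdaebbadabcea' for 'd':
  Position 2: 'd' -> MATCH (count: 1)
  Position 8: 'd' -> MATCH (count: 2)
Total occurrences of 'd': 2

2


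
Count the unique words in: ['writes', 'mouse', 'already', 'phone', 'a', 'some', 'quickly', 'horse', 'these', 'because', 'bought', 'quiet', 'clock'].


Listing all tokens and tracking unique types:
  Token 1: 'writes' -> NEW (unique so far: 1)
  Token 2: 'mouse' -> NEW (unique so far: 2)
  Token 3: 'already' -> NEW (unique so far: 3)
  Token 4: 'phone' -> NEW (unique so far: 4)
  Token 5: 'a' -> NEW (unique so far: 5)
  Token 6: 'some' -> NEW (unique so far: 6)
  Token 7: 'quickly' -> NEW (unique so far: 7)
  Token 8: 'horse' -> NEW (unique so far: 8)
  Token 9: 'these' -> NEW (unique so far: 9)
  Token 10: 'because' -> NEW (unique so far: 10)
  Token 11: 'bought' -> NEW (unique so far: 11)
  Token 12: 'quiet' -> NEW (unique so far: 12)
  Token 13: 'clock' -> NEW (unique so far: 13)
Unique types: ('a', 'already', 'because', 'bought', 'clock', 'horse', 'mouse', 'phone', 'quickly', 'quiet', 'some', 'these', 'writes')
Vocabulary size: 13

13


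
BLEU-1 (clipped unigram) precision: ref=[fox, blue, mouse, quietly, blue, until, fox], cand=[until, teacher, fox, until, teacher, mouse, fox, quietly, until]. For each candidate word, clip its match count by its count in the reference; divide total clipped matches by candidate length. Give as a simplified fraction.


Reference word counts: {'blue': 2, 'fox': 2, 'mouse': 1, 'quietly': 1, 'until': 1}
Checking each candidate word (with clipping):
  'until' -> in reference (ref count 1, used 1/1) -> match (matches: 1)
  'teacher' -> not in reference -> no match (matches: 1)
  'fox' -> in reference (ref count 2, used 1/2) -> match (matches: 2)
  'until' -> ref count 1 already used up (1/1) -> clipped, no match (matches: 2)
  'teacher' -> not in reference -> no match (matches: 2)
  'mouse' -> in reference (ref count 1, used 1/1) -> match (matches: 3)
  'fox' -> in reference (ref count 2, used 2/2) -> match (matches: 4)
  'quietly' -> in reference (ref count 1, used 1/1) -> match (matches: 5)
  'until' -> ref count 1 already used up (1/1) -> clipped, no match (matches: 5)
Clipped matches: 5, Candidate length: 9
Precision = 5/9

5/9
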